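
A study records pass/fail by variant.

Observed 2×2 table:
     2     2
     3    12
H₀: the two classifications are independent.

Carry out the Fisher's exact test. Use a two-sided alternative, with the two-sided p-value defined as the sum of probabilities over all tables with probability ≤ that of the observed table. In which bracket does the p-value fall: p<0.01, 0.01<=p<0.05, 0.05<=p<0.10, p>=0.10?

Margins: r₁=4, r₂=15, c₁=5, c₂=14, n=19
p_obs = C(4,2)·C(15,3)/C(19,5); sum pmf over tables with pmf ≤ p_obs
p-value (two-sided) = 0.27219
→ bracket: p>=0.10

p-value bracket: p>=0.10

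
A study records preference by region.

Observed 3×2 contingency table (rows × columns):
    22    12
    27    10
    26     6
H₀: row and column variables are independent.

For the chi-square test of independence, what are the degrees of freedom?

df = (r−1)(c−1) = (3−1)·(2−1) = 2

degrees of freedom = 2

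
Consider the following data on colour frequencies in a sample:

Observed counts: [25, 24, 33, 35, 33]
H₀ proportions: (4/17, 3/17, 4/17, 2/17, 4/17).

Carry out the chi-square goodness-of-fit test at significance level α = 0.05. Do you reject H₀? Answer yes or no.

n = 150; E_i = n·p_i = [35.29, 26.47, 35.29, 17.65, 35.29]
χ² = (25−35.29)²/35.29 + (24−26.47)²/26.47 + (33−35.29)²/35.29 + (35−17.65)²/17.65 + (33−35.29)²/35.29 = 20.5950
df = 4
p-value (upper-tail) = 0.00038
At α=0.05: p < α → reject H₀

reject H₀: yes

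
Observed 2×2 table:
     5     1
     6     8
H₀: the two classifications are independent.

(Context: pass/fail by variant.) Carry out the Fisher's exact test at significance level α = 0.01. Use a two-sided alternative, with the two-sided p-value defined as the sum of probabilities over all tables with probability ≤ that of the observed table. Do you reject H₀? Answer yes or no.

Margins: r₁=6, r₂=14, c₁=11, c₂=9, n=20
p_obs = C(6,5)·C(14,6)/C(20,11); sum pmf over tables with pmf ≤ p_obs
p-value (two-sided) = 0.15712
At α=0.01: p ≥ α → fail to reject H₀

reject H₀: no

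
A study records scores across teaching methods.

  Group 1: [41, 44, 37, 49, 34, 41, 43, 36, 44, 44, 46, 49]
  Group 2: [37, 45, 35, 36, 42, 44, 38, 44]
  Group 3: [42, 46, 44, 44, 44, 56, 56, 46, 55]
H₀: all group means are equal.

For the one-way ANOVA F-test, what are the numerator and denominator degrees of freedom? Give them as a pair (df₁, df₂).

k = 3 groups, N = 29 total
df = (k−1, N−k) = (3−1, 29−3) = (2, 26)

degrees of freedom = [2, 26]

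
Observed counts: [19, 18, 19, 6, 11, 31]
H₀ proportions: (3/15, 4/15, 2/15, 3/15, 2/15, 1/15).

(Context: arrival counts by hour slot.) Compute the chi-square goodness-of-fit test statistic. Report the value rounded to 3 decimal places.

test statistic = 100.135

n = 104; E_i = n·p_i = [20.80, 27.73, 13.87, 20.80, 13.87, 6.93]
χ² = (19−20.80)²/20.80 + (18−27.73)²/27.73 + (19−13.87)²/13.87 + (6−20.80)²/20.80 + (11−13.87)²/13.87 + (31−6.93)²/6.93 = 100.1346
df = 5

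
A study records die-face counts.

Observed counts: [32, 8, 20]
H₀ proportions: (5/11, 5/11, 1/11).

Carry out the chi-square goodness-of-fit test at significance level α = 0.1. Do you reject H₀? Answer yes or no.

reject H₀: yes

n = 60; E_i = n·p_i = [27.27, 27.27, 5.45]
χ² = (32−27.27)²/27.27 + (8−27.27)²/27.27 + (20−5.45)²/5.45 = 53.2267
df = 2
p-value (upper-tail) = 0.00000
At α=0.1: p < α → reject H₀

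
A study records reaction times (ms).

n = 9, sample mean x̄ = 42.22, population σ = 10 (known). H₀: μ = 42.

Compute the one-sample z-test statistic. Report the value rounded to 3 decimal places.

SE = σ/√n = 10/√9 = 3.3333
z = (x̄−μ₀)/SE = (42.22−42)/3.3333 = 0.0660

test statistic = 0.066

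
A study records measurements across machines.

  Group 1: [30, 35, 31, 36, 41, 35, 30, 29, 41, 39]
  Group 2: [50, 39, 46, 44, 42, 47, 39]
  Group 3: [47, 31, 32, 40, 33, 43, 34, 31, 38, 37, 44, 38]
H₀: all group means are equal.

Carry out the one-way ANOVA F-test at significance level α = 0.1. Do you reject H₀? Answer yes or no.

Group means [34.70, 43.86, 37.33], grand mean 38.000
SSB = Σnᵢ(x̄ᵢ−x̄)² = 354.376; SSW = ΣΣ(x−x̄ᵢ)² = 609.624
MSB = 354.376/2 = 177.1881; MSW = 609.624/26 = 23.4471
F = MSB/MSW = 7.5569
df = (2, 26)
p-value (upper-tail) = 0.00259
At α=0.1: p < α → reject H₀

reject H₀: yes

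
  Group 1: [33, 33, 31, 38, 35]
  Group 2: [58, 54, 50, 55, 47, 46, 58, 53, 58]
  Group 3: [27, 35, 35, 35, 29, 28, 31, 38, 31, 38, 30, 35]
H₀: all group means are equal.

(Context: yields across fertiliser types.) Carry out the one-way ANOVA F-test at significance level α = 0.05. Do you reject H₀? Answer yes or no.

reject H₀: yes

Group means [34.00, 53.22, 32.67], grand mean 40.038
SSB = Σnᵢ(x̄ᵢ−x̄)² = 2398.739; SSW = ΣΣ(x−x̄ᵢ)² = 360.222
MSB = 2398.739/2 = 1199.3697; MSW = 360.222/23 = 15.6618
F = MSB/MSW = 76.5791
df = (2, 23)
p-value (upper-tail) = 0.00000
At α=0.05: p < α → reject H₀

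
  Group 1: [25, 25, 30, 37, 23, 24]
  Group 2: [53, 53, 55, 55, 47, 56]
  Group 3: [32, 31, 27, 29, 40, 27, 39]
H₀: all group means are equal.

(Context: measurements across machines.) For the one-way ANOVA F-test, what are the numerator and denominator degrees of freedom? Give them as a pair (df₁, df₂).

k = 3 groups, N = 19 total
df = (k−1, N−k) = (3−1, 19−3) = (2, 16)

degrees of freedom = [2, 16]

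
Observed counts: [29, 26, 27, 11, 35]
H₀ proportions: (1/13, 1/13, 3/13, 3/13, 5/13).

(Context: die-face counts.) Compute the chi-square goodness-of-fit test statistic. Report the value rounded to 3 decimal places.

n = 128; E_i = n·p_i = [9.85, 9.85, 29.54, 29.54, 49.23]
χ² = (29−9.85)²/9.85 + (26−9.85)²/9.85 + (27−29.54)²/29.54 + (11−29.54)²/29.54 + (35−49.23)²/49.23 = 79.7292
df = 4

test statistic = 79.729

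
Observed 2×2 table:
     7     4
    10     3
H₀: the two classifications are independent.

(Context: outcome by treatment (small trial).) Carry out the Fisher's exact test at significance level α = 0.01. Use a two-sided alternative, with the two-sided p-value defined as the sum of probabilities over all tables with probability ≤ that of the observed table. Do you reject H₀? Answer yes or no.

Margins: r₁=11, r₂=13, c₁=17, c₂=7, n=24
p_obs = C(11,7)·C(13,10)/C(24,17); sum pmf over tables with pmf ≤ p_obs
p-value (two-sided) = 0.65913
At α=0.01: p ≥ α → fail to reject H₀

reject H₀: no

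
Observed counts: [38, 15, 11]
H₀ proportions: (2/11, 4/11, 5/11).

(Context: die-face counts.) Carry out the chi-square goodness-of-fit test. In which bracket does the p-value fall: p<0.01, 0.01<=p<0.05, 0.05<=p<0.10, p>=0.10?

n = 64; E_i = n·p_i = [11.64, 23.27, 29.09]
χ² = (38−11.64)²/11.64 + (15−23.27)²/23.27 + (11−29.09)²/29.09 = 73.9211
df = 2
p-value (upper-tail) = 0.00000
→ bracket: p<0.01

p-value bracket: p<0.01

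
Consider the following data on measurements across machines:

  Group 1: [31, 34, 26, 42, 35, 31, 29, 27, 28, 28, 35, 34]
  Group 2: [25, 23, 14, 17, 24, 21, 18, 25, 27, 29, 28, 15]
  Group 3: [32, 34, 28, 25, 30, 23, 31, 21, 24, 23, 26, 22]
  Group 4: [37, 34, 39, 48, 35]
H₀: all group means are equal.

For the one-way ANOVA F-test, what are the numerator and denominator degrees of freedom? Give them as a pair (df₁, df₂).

k = 4 groups, N = 41 total
df = (k−1, N−k) = (4−1, 41−4) = (3, 37)

degrees of freedom = [3, 37]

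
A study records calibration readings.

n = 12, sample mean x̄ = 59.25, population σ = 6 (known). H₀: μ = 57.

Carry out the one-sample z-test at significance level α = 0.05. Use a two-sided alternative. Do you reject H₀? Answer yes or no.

reject H₀: no

SE = σ/√n = 6/√12 = 1.7321
z = (x̄−μ₀)/SE = (59.25−57)/1.7321 = 1.2990
p-value (two-sided) = 0.19393
At α=0.05: p ≥ α → fail to reject H₀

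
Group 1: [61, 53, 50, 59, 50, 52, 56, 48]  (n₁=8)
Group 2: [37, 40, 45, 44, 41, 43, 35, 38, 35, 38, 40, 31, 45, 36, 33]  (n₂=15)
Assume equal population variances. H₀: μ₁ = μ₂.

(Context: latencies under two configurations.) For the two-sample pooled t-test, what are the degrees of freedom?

df = n₁ + n₂ − 2 = 8 + 15 − 2 = 21

degrees of freedom = 21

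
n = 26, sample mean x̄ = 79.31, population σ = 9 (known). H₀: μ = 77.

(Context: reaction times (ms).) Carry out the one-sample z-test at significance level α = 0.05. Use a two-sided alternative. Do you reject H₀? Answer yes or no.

SE = σ/√n = 9/√26 = 1.7650
z = (x̄−μ₀)/SE = (79.31−77)/1.7650 = 1.3087
p-value (two-sided) = 0.19062
At α=0.05: p ≥ α → fail to reject H₀

reject H₀: no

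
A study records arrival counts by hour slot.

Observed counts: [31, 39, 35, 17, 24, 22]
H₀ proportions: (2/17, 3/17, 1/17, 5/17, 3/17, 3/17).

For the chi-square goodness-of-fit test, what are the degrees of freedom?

df = k − 1 = 6 − 1 = 5

degrees of freedom = 5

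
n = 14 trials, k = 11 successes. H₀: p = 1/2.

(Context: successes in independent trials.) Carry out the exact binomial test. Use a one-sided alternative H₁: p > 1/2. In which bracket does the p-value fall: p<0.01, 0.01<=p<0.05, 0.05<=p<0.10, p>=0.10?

p-value bracket: 0.01<=p<0.05

Exact binomial: n=14, k=11, p₀=1/2=0.5000
P(X≥11) from Σ C(n,i)·p₀^i·(1−p₀)^(n−i)
p-value (one-sided, H₁ greater) = 0.02869
→ bracket: 0.01<=p<0.05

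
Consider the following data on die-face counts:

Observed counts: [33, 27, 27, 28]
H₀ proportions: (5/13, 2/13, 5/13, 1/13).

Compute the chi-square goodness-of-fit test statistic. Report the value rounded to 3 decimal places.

n = 115; E_i = n·p_i = [44.23, 17.69, 44.23, 8.85]
χ² = (33−44.23)²/44.23 + (27−17.69)²/17.69 + (27−44.23)²/44.23 + (28−8.85)²/8.85 = 55.9330
df = 3

test statistic = 55.933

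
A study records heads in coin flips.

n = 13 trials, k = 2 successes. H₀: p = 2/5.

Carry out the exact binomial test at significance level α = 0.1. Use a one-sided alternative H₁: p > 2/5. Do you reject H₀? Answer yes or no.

Exact binomial: n=13, k=2, p₀=2/5=0.4000
P(X≥2) from Σ C(n,i)·p₀^i·(1−p₀)^(n−i)
p-value (one-sided, H₁ greater) = 0.98737
At α=0.1: p ≥ α → fail to reject H₀

reject H₀: no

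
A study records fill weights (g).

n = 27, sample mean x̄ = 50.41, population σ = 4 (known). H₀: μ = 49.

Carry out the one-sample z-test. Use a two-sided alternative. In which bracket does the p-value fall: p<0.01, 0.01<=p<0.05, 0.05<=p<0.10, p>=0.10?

p-value bracket: 0.05<=p<0.10

SE = σ/√n = 4/√27 = 0.7698
z = (x̄−μ₀)/SE = (50.41−49)/0.7698 = 1.8316
p-value (two-sided) = 0.06700
→ bracket: 0.05<=p<0.10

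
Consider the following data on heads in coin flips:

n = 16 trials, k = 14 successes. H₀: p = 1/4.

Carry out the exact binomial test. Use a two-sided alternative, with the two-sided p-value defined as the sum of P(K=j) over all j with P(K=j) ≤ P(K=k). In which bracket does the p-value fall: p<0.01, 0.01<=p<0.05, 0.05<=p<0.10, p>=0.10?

p-value bracket: p<0.01

Exact binomial: n=16, k=14, p₀=1/4=0.2500
P(X=j) = C(n,j)·p₀^j·(1−p₀)^(n−j); p = Σ P(X=j) over j with P(X=j) ≤ P(X=14)
p-value (two-sided) = 0.00000
→ bracket: p<0.01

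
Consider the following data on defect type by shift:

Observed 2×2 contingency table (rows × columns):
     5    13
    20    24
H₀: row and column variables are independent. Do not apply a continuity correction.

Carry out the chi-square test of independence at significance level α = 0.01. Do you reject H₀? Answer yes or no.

Row totals [18, 44], col totals [25, 37], n=62
χ² = (5−7.26)²/7.26 + (13−10.74)²/10.74 + (20−17.74)²/17.74 + (24−26.26)²/26.26 = 1.6587
df = 1
p-value (upper-tail) = 0.19777
At α=0.01: p ≥ α → fail to reject H₀

reject H₀: no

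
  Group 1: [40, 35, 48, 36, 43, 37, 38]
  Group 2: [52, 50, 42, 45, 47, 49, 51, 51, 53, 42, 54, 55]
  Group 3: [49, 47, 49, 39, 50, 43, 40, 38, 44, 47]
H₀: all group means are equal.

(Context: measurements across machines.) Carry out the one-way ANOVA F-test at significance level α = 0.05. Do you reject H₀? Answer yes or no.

Group means [39.57, 49.25, 44.60], grand mean 45.310
SSB = Σnᵢ(x̄ᵢ−x̄)² = 421.843; SSW = ΣΣ(x−x̄ᵢ)² = 516.364
MSB = 421.843/2 = 210.9213; MSW = 516.364/26 = 19.8602
F = MSB/MSW = 10.6203
df = (2, 26)
p-value (upper-tail) = 0.00043
At α=0.05: p < α → reject H₀

reject H₀: yes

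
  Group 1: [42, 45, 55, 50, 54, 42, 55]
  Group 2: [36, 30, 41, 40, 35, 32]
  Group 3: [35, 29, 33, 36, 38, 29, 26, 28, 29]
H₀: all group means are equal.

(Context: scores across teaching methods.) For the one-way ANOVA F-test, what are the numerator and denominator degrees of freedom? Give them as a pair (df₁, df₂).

degrees of freedom = [2, 19]

k = 3 groups, N = 22 total
df = (k−1, N−k) = (3−1, 22−3) = (2, 19)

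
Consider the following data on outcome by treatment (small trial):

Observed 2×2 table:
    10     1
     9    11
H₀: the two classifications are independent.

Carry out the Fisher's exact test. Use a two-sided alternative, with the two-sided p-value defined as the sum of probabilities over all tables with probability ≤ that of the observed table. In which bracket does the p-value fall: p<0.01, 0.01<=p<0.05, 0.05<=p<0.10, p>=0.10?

p-value bracket: 0.01<=p<0.05

Margins: r₁=11, r₂=20, c₁=19, c₂=12, n=31
p_obs = C(11,10)·C(20,9)/C(31,19); sum pmf over tables with pmf ≤ p_obs
p-value (two-sided) = 0.02011
→ bracket: 0.01<=p<0.05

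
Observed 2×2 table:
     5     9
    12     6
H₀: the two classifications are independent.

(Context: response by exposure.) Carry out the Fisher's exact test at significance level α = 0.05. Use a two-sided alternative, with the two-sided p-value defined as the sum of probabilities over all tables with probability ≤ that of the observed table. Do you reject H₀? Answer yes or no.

Margins: r₁=14, r₂=18, c₁=17, c₂=15, n=32
p_obs = C(14,5)·C(18,12)/C(32,17); sum pmf over tables with pmf ≤ p_obs
p-value (two-sided) = 0.15267
At α=0.05: p ≥ α → fail to reject H₀

reject H₀: no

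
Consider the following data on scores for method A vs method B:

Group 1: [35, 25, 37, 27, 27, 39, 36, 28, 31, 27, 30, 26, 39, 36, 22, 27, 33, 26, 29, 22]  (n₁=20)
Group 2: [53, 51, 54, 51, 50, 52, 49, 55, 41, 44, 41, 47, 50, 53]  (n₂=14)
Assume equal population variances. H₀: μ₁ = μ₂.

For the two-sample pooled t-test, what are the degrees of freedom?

degrees of freedom = 32

df = n₁ + n₂ − 2 = 20 + 14 − 2 = 32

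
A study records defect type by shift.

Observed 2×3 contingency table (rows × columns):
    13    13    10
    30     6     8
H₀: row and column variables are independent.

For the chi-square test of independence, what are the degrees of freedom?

degrees of freedom = 2

df = (r−1)(c−1) = (2−1)·(3−1) = 2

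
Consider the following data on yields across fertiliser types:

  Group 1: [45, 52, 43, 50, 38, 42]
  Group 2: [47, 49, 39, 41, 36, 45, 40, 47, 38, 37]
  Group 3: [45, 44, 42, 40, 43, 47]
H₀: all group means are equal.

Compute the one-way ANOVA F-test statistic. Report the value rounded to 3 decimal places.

Group means [45.00, 41.90, 43.50], grand mean 43.182
SSB = Σnᵢ(x̄ᵢ−x̄)² = 36.873; SSW = ΣΣ(x−x̄ᵢ)² = 364.400
MSB = 36.873/2 = 18.4364; MSW = 364.400/19 = 19.1789
F = MSB/MSW = 0.9613
df = (2, 19)

test statistic = 0.961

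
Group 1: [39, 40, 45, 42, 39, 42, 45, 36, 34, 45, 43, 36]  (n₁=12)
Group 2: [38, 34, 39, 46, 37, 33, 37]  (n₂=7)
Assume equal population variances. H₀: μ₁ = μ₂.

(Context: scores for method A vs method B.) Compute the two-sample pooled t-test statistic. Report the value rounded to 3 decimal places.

x̄₁=40.500, s₁=3.802, n₁=12
x̄₂=37.714, s₂=4.231, n₂=7
s_p² = [11·3.802² + 6·4.231²]/17 = 15.6723
SE = √(s_p²·(1/12+1/7)) = 1.8828
t = (40.500−37.714)/1.8828 = 1.4796
df = 17

test statistic = 1.480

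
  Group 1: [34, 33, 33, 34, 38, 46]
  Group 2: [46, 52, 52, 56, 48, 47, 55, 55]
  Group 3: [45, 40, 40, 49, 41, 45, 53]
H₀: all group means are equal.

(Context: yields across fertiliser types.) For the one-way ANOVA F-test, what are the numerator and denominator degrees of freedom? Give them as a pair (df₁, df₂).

k = 3 groups, N = 21 total
df = (k−1, N−k) = (3−1, 21−3) = (2, 18)

degrees of freedom = [2, 18]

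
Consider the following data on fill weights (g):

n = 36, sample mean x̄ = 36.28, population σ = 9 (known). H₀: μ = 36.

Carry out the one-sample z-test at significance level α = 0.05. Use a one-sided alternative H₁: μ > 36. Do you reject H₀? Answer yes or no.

reject H₀: no

SE = σ/√n = 9/√36 = 1.5000
z = (x̄−μ₀)/SE = (36.28−36)/1.5000 = 0.1867
p-value (one-sided, H₁ greater) = 0.42596
At α=0.05: p ≥ α → fail to reject H₀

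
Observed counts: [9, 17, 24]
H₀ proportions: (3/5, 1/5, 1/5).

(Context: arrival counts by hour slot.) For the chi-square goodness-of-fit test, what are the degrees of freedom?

degrees of freedom = 2

df = k − 1 = 3 − 1 = 2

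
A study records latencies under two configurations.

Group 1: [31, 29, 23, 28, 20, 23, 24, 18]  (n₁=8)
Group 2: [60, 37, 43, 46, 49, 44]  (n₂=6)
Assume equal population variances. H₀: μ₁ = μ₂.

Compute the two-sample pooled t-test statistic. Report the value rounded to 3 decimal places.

test statistic = -6.731

x̄₁=24.500, s₁=4.504, n₁=8
x̄₂=46.500, s₂=7.714, n₂=6
s_p² = [7·4.504² + 5·7.714²]/12 = 36.6250
SE = √(s_p²·(1/8+1/6)) = 3.2684
t = (24.500−46.500)/3.2684 = -6.7312
df = 12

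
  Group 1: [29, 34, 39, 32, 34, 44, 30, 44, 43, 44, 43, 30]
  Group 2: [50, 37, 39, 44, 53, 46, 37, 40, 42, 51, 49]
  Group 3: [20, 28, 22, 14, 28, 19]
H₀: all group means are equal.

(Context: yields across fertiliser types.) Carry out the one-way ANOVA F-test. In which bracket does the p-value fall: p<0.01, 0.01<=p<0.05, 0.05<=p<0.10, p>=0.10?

p-value bracket: p<0.01

Group means [37.17, 44.36, 21.83], grand mean 36.724
SSB = Σnᵢ(x̄ᵢ−x̄)² = 1974.748; SSW = ΣΣ(x−x̄ᵢ)² = 913.045
MSB = 1974.748/2 = 987.3738; MSW = 913.045/26 = 35.1171
F = MSB/MSW = 28.1166
df = (2, 26)
p-value (upper-tail) = 0.00000
→ bracket: p<0.01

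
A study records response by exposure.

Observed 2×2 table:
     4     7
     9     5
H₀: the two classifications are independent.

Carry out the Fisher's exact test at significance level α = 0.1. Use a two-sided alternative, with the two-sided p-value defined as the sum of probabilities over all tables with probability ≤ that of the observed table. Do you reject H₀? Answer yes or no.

Margins: r₁=11, r₂=14, c₁=13, c₂=12, n=25
p_obs = C(11,4)·C(14,9)/C(25,13); sum pmf over tables with pmf ≤ p_obs
p-value (two-sided) = 0.23774
At α=0.1: p ≥ α → fail to reject H₀

reject H₀: no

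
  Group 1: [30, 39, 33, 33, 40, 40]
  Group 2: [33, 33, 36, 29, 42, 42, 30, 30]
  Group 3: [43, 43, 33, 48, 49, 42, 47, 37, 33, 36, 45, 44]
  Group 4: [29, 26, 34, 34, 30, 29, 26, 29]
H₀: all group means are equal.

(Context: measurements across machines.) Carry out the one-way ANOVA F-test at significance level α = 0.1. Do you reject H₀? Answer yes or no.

reject H₀: yes

Group means [35.83, 34.38, 41.67, 29.62], grand mean 36.088
SSB = Σnᵢ(x̄ᵢ−x̄)² = 731.485; SSW = ΣΣ(x−x̄ᵢ)² = 697.250
MSB = 731.485/3 = 243.8284; MSW = 697.250/30 = 23.2417
F = MSB/MSW = 10.4910
df = (3, 30)
p-value (upper-tail) = 0.00007
At α=0.1: p < α → reject H₀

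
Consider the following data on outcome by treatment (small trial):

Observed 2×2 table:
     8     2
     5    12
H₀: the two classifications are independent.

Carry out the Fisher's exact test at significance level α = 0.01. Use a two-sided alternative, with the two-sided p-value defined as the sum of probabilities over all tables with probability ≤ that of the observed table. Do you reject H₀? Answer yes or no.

reject H₀: no

Margins: r₁=10, r₂=17, c₁=13, c₂=14, n=27
p_obs = C(10,8)·C(17,5)/C(27,13); sum pmf over tables with pmf ≤ p_obs
p-value (two-sided) = 0.01831
At α=0.01: p ≥ α → fail to reject H₀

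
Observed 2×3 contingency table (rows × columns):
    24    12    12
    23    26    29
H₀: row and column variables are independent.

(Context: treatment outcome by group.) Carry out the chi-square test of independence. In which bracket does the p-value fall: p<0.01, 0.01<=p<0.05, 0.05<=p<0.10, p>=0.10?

Row totals [48, 78], col totals [47, 38, 41], n=126
χ² = (24−17.90)²/17.90 + (12−14.48)²/14.48 + (12−15.62)²/15.62 + (23−29.10)²/29.10 + (26−23.52)²/23.52 + (29−25.38)²/25.38 = 5.3907
df = 2
p-value (upper-tail) = 0.06752
→ bracket: 0.05<=p<0.10

p-value bracket: 0.05<=p<0.10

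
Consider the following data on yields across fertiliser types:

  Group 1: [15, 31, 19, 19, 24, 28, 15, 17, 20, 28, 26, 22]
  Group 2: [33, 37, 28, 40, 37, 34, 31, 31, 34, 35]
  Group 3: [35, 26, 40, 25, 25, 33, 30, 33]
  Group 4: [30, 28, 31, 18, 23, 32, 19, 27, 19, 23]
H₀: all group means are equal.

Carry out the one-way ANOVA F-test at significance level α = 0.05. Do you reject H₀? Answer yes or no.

Group means [22.00, 34.00, 30.88, 25.00], grand mean 27.525
SSB = Σnᵢ(x̄ᵢ−x̄)² = 939.100; SSW = ΣΣ(x−x̄ᵢ)² = 882.875
MSB = 939.100/3 = 313.0333; MSW = 882.875/36 = 24.5243
F = MSB/MSW = 12.7642
df = (3, 36)
p-value (upper-tail) = 0.00001
At α=0.05: p < α → reject H₀

reject H₀: yes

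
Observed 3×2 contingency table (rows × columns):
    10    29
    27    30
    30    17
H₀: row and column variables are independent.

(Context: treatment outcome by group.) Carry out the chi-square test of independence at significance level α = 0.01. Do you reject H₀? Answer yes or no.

reject H₀: yes

Row totals [39, 57, 47], col totals [67, 76], n=143
χ² = (10−18.27)²/18.27 + (29−20.73)²/20.73 + (27−26.71)²/26.71 + (30−30.29)²/30.29 + (30−22.02)²/22.02 + (17−24.98)²/24.98 = 12.4931
df = 2
p-value (upper-tail) = 0.00194
At α=0.01: p < α → reject H₀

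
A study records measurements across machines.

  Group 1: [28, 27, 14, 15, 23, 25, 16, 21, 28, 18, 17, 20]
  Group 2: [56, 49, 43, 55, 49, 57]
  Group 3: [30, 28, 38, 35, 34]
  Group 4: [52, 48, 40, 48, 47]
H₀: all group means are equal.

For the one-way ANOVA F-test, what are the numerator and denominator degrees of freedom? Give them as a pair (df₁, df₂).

k = 4 groups, N = 28 total
df = (k−1, N−k) = (4−1, 28−4) = (3, 24)

degrees of freedom = [3, 24]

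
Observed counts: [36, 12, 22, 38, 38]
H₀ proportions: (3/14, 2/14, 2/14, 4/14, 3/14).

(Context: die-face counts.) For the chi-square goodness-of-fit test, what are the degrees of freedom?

df = k − 1 = 5 − 1 = 4

degrees of freedom = 4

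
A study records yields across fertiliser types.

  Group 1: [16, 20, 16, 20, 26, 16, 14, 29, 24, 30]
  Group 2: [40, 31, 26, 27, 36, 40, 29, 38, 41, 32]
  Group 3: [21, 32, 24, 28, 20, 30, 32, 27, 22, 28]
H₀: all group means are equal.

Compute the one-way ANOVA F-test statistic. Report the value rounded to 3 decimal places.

Group means [21.10, 34.00, 26.40], grand mean 27.167
SSB = Σnᵢ(x̄ᵢ−x̄)² = 840.867; SSW = ΣΣ(x−x̄ᵢ)² = 773.300
MSB = 840.867/2 = 420.4333; MSW = 773.300/27 = 28.6407
F = MSB/MSW = 14.6796
df = (2, 27)

test statistic = 14.680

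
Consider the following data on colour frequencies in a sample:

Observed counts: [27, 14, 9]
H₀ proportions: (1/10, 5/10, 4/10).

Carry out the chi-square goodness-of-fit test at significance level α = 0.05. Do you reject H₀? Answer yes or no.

n = 50; E_i = n·p_i = [5.00, 25.00, 20.00]
χ² = (27−5.00)²/5.00 + (14−25.00)²/25.00 + (9−20.00)²/20.00 = 107.6900
df = 2
p-value (upper-tail) = 0.00000
At α=0.05: p < α → reject H₀

reject H₀: yes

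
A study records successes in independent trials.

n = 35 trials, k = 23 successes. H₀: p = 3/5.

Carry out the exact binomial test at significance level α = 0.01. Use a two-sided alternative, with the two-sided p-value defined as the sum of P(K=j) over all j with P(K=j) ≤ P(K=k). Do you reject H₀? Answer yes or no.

reject H₀: no

Exact binomial: n=35, k=23, p₀=3/5=0.6000
P(X=j) = C(n,j)·p₀^j·(1−p₀)^(n−j); p = Σ P(X=j) over j with P(X=j) ≤ P(X=23)
p-value (two-sided) = 0.60547
At α=0.01: p ≥ α → fail to reject H₀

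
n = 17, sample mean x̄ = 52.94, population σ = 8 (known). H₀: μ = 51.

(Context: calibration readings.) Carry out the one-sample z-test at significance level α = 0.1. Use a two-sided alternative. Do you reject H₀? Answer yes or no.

SE = σ/√n = 8/√17 = 1.9403
z = (x̄−μ₀)/SE = (52.94−51)/1.9403 = 0.9999
p-value (two-sided) = 0.31738
At α=0.1: p ≥ α → fail to reject H₀

reject H₀: no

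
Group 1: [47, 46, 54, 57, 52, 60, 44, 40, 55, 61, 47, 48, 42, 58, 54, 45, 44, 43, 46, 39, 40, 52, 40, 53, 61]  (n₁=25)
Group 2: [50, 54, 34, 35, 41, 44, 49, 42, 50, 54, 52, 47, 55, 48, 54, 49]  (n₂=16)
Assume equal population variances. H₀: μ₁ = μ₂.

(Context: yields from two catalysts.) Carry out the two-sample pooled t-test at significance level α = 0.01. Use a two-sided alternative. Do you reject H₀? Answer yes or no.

reject H₀: no

x̄₁=49.120, s₁=7.055, n₁=25
x̄₂=47.375, s₂=6.551, n₂=16
s_p² = [24·7.055² + 15·6.551²]/39 = 47.1382
SE = √(s_p²·(1/25+1/16)) = 2.1981
t = (49.120−47.375)/2.1981 = 0.7939
df = 39
p-value (two-sided) = 0.43208
At α=0.01: p ≥ α → fail to reject H₀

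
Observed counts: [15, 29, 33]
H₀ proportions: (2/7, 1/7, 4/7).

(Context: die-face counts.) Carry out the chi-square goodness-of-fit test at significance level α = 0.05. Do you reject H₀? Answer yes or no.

n = 77; E_i = n·p_i = [22.00, 11.00, 44.00]
χ² = (15−22.00)²/22.00 + (29−11.00)²/11.00 + (33−44.00)²/44.00 = 34.4318
df = 2
p-value (upper-tail) = 0.00000
At α=0.05: p < α → reject H₀

reject H₀: yes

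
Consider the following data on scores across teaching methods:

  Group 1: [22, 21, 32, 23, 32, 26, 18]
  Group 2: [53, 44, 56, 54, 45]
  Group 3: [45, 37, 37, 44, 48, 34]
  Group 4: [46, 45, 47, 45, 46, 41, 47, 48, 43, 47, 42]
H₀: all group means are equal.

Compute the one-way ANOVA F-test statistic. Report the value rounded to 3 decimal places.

test statistic = 40.356

Group means [24.86, 50.40, 40.83, 45.18], grand mean 40.276
SSB = Σnᵢ(x̄ᵢ−x̄)² = 2443.266; SSW = ΣΣ(x−x̄ᵢ)² = 504.527
MSB = 2443.266/3 = 814.4221; MSW = 504.527/25 = 20.1811
F = MSB/MSW = 40.3557
df = (3, 25)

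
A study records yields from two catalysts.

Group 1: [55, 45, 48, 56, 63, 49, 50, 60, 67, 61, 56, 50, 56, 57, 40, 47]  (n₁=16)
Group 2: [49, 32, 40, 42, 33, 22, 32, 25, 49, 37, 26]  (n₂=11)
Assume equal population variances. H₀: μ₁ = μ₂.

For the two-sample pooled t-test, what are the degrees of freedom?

degrees of freedom = 25

df = n₁ + n₂ − 2 = 16 + 11 − 2 = 25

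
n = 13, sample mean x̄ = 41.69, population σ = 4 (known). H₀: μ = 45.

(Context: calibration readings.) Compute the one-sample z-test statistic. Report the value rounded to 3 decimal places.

test statistic = -2.984

SE = σ/√n = 4/√13 = 1.1094
z = (x̄−μ₀)/SE = (41.69−45)/1.1094 = -2.9836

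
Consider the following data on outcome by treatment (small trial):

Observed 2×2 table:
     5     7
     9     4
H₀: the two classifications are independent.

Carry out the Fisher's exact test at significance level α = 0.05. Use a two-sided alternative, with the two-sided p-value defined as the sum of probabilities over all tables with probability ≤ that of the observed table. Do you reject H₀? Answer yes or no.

reject H₀: no

Margins: r₁=12, r₂=13, c₁=14, c₂=11, n=25
p_obs = C(12,5)·C(13,9)/C(25,14); sum pmf over tables with pmf ≤ p_obs
p-value (two-sided) = 0.23774
At α=0.05: p ≥ α → fail to reject H₀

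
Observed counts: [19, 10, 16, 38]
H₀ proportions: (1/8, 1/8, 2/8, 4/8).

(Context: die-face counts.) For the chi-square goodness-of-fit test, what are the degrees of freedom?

df = k − 1 = 4 − 1 = 3

degrees of freedom = 3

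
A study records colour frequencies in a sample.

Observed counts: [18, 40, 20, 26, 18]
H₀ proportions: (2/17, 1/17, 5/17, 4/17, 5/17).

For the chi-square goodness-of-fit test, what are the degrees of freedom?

degrees of freedom = 4

df = k − 1 = 5 − 1 = 4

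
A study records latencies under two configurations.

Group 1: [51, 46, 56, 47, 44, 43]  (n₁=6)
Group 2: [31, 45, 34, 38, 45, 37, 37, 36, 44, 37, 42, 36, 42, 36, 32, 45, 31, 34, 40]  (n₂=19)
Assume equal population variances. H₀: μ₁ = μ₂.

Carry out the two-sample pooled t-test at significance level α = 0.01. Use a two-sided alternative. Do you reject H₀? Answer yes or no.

reject H₀: yes

x̄₁=47.833, s₁=4.875, n₁=6
x̄₂=38.000, s₂=4.714, n₂=19
s_p² = [5·4.875² + 18·4.714²]/23 = 22.5580
SE = √(s_p²·(1/6+1/19)) = 2.2242
t = (47.833−38.000)/2.2242 = 4.4211
df = 23
p-value (two-sided) = 0.00020
At α=0.01: p < α → reject H₀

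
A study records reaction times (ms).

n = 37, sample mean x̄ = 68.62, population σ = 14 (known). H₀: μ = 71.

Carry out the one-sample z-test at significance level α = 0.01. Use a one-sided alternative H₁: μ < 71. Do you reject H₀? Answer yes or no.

SE = σ/√n = 14/√37 = 2.3016
z = (x̄−μ₀)/SE = (68.62−71)/2.3016 = -1.0341
p-value (one-sided, H₁ less) = 0.15055
At α=0.01: p ≥ α → fail to reject H₀

reject H₀: no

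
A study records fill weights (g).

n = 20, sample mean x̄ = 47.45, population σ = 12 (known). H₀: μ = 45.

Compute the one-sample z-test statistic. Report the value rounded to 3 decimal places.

SE = σ/√n = 12/√20 = 2.6833
z = (x̄−μ₀)/SE = (47.45−45)/2.6833 = 0.9131

test statistic = 0.913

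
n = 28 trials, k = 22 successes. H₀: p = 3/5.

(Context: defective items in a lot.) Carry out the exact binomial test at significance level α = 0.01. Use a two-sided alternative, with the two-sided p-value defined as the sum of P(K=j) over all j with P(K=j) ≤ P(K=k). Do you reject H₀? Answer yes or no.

reject H₀: no

Exact binomial: n=28, k=22, p₀=3/5=0.6000
P(X=j) = C(n,j)·p₀^j·(1−p₀)^(n−j); p = Σ P(X=j) over j with P(X=j) ≤ P(X=22)
p-value (two-sided) = 0.05296
At α=0.01: p ≥ α → fail to reject H₀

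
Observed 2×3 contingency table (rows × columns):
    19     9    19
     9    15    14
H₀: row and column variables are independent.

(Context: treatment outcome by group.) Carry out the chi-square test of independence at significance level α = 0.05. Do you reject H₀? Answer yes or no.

reject H₀: no

Row totals [47, 38], col totals [28, 24, 33], n=85
χ² = (19−15.48)²/15.48 + (9−13.27)²/13.27 + (19−18.25)²/18.25 + (9−12.52)²/12.52 + (15−10.73)²/10.73 + (14−14.75)²/14.75 = 4.9313
df = 2
p-value (upper-tail) = 0.08495
At α=0.05: p ≥ α → fail to reject H₀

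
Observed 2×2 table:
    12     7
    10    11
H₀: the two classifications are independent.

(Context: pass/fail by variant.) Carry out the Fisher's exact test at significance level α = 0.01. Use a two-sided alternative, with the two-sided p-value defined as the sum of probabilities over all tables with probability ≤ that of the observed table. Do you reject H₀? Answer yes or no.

reject H₀: no

Margins: r₁=19, r₂=21, c₁=22, c₂=18, n=40
p_obs = C(19,12)·C(21,10)/C(40,22); sum pmf over tables with pmf ≤ p_obs
p-value (two-sided) = 0.35959
At α=0.01: p ≥ α → fail to reject H₀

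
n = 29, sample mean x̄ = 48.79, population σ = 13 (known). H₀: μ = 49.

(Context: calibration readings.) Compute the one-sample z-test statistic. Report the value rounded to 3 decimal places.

test statistic = -0.087

SE = σ/√n = 13/√29 = 2.4140
z = (x̄−μ₀)/SE = (48.79−49)/2.4140 = -0.0870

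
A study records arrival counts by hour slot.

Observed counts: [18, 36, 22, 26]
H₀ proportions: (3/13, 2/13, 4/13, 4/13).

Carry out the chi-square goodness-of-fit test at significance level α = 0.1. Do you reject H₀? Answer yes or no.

reject H₀: yes

n = 102; E_i = n·p_i = [23.54, 15.69, 31.38, 31.38]
χ² = (18−23.54)²/23.54 + (36−15.69)²/15.69 + (22−31.38)²/31.38 + (26−31.38)²/31.38 = 31.3137
df = 3
p-value (upper-tail) = 0.00000
At α=0.1: p < α → reject H₀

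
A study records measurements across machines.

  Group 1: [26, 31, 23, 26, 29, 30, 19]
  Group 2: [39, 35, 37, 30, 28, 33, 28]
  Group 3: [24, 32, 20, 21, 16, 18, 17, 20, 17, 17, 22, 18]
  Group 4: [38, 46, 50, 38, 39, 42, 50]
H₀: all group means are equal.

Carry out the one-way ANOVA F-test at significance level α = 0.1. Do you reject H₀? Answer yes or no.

Group means [26.29, 32.86, 20.17, 43.29], grand mean 29.061
SSB = Σnᵢ(x̄ᵢ−x̄)² = 2520.498; SSW = ΣΣ(x−x̄ᵢ)² = 611.381
MSB = 2520.498/3 = 840.1659; MSW = 611.381/29 = 21.0821
F = MSB/MSW = 39.8521
df = (3, 29)
p-value (upper-tail) = 0.00000
At α=0.1: p < α → reject H₀

reject H₀: yes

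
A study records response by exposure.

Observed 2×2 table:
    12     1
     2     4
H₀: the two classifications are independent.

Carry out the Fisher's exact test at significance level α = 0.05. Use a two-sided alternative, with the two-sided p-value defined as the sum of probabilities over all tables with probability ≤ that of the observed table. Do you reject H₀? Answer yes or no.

reject H₀: yes

Margins: r₁=13, r₂=6, c₁=14, c₂=5, n=19
p_obs = C(13,12)·C(6,2)/C(19,14); sum pmf over tables with pmf ≤ p_obs
p-value (two-sided) = 0.01729
At α=0.05: p < α → reject H₀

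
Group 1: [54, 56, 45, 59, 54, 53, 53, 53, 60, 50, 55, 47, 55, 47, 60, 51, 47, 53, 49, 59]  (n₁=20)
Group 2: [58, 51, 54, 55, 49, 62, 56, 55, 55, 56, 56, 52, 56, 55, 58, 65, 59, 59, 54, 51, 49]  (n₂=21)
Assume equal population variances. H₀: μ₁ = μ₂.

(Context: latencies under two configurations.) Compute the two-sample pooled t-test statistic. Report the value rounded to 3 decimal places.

x̄₁=53.000, s₁=4.531, n₁=20
x̄₂=55.476, s₂=3.958, n₂=21
s_p² = [19·4.531² + 20·3.958²]/39 = 18.0317
SE = √(s_p²·(1/20+1/21)) = 1.3267
t = (53.000−55.476)/1.3267 = -1.8664
df = 39

test statistic = -1.866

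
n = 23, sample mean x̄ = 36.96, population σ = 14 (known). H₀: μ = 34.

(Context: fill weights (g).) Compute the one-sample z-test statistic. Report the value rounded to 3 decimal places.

test statistic = 1.014

SE = σ/√n = 14/√23 = 2.9192
z = (x̄−μ₀)/SE = (36.96−34)/2.9192 = 1.0140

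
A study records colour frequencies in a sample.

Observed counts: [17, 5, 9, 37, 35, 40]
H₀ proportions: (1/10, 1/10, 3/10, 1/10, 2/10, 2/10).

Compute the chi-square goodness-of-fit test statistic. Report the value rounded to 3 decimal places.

test statistic = 75.357

n = 143; E_i = n·p_i = [14.30, 14.30, 42.90, 14.30, 28.60, 28.60]
χ² = (17−14.30)²/14.30 + (5−14.30)²/14.30 + (9−42.90)²/42.90 + (37−14.30)²/14.30 + (35−28.60)²/28.60 + (40−28.60)²/28.60 = 75.3566
df = 5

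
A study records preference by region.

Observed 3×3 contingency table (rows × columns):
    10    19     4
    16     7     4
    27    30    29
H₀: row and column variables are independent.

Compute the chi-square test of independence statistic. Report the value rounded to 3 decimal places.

Row totals [33, 27, 86], col totals [53, 56, 37], n=146
χ² = (10−11.98)²/11.98 + (19−12.66)²/12.66 + (4−8.36)²/8.36 + (16−9.80)²/9.80 + (7−10.36)²/10.36 + (4−6.84)²/6.84 + (27−31.22)²/31.22 + (30−32.99)²/32.99 + (29−21.79)²/21.79 = 15.1928
df = 4

test statistic = 15.193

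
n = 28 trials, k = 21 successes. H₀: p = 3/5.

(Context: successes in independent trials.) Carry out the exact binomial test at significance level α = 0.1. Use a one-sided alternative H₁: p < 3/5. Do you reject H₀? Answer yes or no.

Exact binomial: n=28, k=21, p₀=3/5=0.6000
P(X≤21) from Σ C(n,i)·p₀^i·(1−p₀)^(n−i)
p-value (one-sided, H₁ less) = 0.96855
At α=0.1: p ≥ α → fail to reject H₀

reject H₀: no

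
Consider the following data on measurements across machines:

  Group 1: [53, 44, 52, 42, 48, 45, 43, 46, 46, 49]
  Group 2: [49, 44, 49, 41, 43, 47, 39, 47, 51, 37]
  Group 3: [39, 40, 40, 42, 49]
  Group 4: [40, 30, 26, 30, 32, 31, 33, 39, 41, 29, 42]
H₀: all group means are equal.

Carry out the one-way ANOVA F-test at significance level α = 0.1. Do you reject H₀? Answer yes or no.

Group means [46.80, 44.70, 42.00, 33.91], grand mean 41.611
SSB = Σnᵢ(x̄ᵢ−x̄)² = 1017.946; SSW = ΣΣ(x−x̄ᵢ)² = 692.609
MSB = 1017.946/3 = 339.3155; MSW = 692.609/32 = 21.6440
F = MSB/MSW = 15.6771
df = (3, 32)
p-value (upper-tail) = 0.00000
At α=0.1: p < α → reject H₀

reject H₀: yes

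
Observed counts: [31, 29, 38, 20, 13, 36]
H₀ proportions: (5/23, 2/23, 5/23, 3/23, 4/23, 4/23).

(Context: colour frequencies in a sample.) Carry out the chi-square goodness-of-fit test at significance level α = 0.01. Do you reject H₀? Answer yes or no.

reject H₀: yes

n = 167; E_i = n·p_i = [36.30, 14.52, 36.30, 21.78, 29.04, 29.04]
χ² = (31−36.30)²/36.30 + (29−14.52)²/14.52 + (38−36.30)²/36.30 + (20−21.78)²/21.78 + (13−29.04)²/29.04 + (36−29.04)²/29.04 = 25.9636
df = 5
p-value (upper-tail) = 0.00009
At α=0.01: p < α → reject H₀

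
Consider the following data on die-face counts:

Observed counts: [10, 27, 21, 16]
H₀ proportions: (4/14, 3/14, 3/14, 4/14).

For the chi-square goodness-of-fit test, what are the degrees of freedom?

degrees of freedom = 3

df = k − 1 = 4 − 1 = 3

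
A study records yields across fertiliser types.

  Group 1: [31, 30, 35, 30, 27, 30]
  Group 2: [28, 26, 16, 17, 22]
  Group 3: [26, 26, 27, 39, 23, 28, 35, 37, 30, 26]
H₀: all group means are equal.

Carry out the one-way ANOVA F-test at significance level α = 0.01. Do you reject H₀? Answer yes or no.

Group means [30.50, 21.80, 29.70], grand mean 28.048
SSB = Σnᵢ(x̄ᵢ−x̄)² = 258.552; SSW = ΣΣ(x−x̄ᵢ)² = 410.400
MSB = 258.552/2 = 129.2762; MSW = 410.400/18 = 22.8000
F = MSB/MSW = 5.6700
df = (2, 18)
p-value (upper-tail) = 0.01231
At α=0.01: p ≥ α → fail to reject H₀

reject H₀: no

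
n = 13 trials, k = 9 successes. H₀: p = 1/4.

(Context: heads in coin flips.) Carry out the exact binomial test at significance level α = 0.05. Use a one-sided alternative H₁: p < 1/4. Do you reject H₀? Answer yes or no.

Exact binomial: n=13, k=9, p₀=1/4=0.2500
P(X≤9) from Σ C(n,i)·p₀^i·(1−p₀)^(n−i)
p-value (one-sided, H₁ less) = 0.99987
At α=0.05: p ≥ α → fail to reject H₀

reject H₀: no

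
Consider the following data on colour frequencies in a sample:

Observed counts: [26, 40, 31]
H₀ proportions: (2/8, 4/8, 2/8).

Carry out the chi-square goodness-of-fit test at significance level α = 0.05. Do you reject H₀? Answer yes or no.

reject H₀: no

n = 97; E_i = n·p_i = [24.25, 48.50, 24.25]
χ² = (26−24.25)²/24.25 + (40−48.50)²/48.50 + (31−24.25)²/24.25 = 3.4948
df = 2
p-value (upper-tail) = 0.17422
At α=0.05: p ≥ α → fail to reject H₀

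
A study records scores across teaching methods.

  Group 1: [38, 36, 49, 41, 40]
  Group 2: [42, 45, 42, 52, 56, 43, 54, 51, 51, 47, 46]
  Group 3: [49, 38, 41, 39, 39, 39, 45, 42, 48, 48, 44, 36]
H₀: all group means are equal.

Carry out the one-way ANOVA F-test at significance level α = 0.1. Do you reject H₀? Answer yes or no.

Group means [40.80, 48.09, 42.33], grand mean 44.321
SSB = Σnᵢ(x̄ᵢ−x̄)² = 265.731; SSW = ΣΣ(x−x̄ᵢ)² = 556.376
MSB = 265.731/2 = 132.8657; MSW = 556.376/25 = 22.2550
F = MSB/MSW = 5.9701
df = (2, 25)
p-value (upper-tail) = 0.00759
At α=0.1: p < α → reject H₀

reject H₀: yes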